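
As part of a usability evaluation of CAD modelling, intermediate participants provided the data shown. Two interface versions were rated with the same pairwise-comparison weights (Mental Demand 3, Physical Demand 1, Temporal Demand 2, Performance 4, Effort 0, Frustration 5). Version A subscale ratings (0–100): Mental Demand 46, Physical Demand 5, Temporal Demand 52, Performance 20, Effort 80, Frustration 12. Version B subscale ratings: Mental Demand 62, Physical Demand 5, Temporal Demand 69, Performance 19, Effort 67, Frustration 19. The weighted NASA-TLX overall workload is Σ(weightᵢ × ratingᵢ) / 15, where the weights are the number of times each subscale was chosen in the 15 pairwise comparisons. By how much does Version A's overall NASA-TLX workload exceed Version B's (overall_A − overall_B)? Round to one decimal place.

-7.5

Version A weighted sum = 3·46 + 1·5 + 2·52 + 4·20 + 0·80 + 5·12 = 138 + 5 + 104 + 80 + 0 + 60 = 387; overall_A = 387/15 = 25.8000.
Version B weighted sum = 3·62 + 1·5 + 2·69 + 4·19 + 0·67 + 5·19 = 186 + 5 + 138 + 76 + 0 + 95 = 500; overall_B = 500/15 = 33.3333.
Difference = 25.8000 − 33.3333 = -7.5333 ≈ -7.5.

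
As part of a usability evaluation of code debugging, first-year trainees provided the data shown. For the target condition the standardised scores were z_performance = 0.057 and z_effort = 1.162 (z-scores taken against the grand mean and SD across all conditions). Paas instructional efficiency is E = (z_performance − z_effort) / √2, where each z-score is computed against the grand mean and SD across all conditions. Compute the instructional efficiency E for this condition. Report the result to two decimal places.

z_P − z_E = 0.057 − 1.162 = -1.1050.
E = -1.1050 / √2 = -1.1050 / 1.41421 = -0.7814 ≈ -0.78.

-0.78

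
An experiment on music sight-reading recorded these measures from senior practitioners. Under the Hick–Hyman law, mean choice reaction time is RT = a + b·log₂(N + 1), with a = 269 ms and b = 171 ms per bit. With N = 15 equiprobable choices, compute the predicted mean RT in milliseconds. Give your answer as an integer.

953

log₂(15 + 1) = log₂(16) = 4.0000.
RT = 269 + 171 × 4.0000 = 269 + 684.0000 = 953.0000 ms.
≈ 953 ms.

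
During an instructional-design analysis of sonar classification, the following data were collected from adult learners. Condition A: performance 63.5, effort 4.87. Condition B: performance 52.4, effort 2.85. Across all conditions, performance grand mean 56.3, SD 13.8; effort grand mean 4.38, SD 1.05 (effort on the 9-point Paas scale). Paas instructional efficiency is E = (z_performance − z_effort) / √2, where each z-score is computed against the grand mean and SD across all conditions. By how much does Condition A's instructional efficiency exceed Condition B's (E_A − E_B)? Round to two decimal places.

Condition A: z_P = (63.5 − 56.3)/13.8 = 0.5217; z_E = (4.87 − 4.38)/1.05 = 0.4667; E_A = (0.5217 − 0.4667)/√2 = 0.0389.
Condition B: z_P = (52.4 − 56.3)/13.8 = -0.2826; z_E = (2.85 − 4.38)/1.05 = -1.4571; E_B = (-0.2826 − (-1.4571))/√2 = 0.8305.
E_A − E_B = 0.0389 − 0.8305 = -0.7916 ≈ -0.79.

-0.79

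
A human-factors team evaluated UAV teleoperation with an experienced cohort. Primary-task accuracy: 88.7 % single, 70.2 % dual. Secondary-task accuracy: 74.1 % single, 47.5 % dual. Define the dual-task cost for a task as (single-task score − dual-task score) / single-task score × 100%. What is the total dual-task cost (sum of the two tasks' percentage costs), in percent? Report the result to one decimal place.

Primary cost = (88.7 − 70.2) / 88.7 × 100% = 20.8568%.
Secondary cost = (74.1 − 47.5) / 74.1 × 100% = 35.8974%.
Total = 20.8568% + 35.8974% = 56.7542% ≈ 56.8%.

56.8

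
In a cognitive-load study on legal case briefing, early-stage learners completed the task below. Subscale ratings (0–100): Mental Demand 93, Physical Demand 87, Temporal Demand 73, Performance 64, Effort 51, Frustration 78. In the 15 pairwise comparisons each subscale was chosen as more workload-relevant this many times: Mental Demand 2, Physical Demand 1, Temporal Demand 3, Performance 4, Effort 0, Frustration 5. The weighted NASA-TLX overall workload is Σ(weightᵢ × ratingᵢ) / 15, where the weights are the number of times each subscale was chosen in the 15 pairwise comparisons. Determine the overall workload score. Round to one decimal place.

75.9

The tallies are the weights (they sum to 15).
Weighted sum = 2·93 + 1·87 + 3·73 + 4·64 + 0·51 + 5·78
            = 186 + 87 + 219 + 256 + 0 + 390 = 1138.
Overall workload = 1138 / 15 = 75.8667 ≈ 75.9.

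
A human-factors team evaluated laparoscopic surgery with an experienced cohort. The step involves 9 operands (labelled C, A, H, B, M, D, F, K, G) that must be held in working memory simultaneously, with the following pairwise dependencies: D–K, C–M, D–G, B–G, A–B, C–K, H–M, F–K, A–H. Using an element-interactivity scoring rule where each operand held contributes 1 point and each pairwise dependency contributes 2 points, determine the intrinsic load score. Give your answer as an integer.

Count of operands held simultaneously: 9.
Count of pairwise dependencies listed: 9.
Element contribution: 9 × 1 = 9.
Interaction contribution: 9 × 2 = 18.
Intrinsic load = 9 + 18 = 27.

27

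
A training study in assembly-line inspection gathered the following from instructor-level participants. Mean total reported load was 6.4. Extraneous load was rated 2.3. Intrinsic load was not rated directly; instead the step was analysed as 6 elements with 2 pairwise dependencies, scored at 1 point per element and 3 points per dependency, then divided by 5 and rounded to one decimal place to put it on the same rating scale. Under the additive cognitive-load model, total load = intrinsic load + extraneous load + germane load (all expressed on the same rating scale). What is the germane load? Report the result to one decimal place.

Intrinsic (element-interactivity): (6 × 1 + 2 × 3) / 5 = 12 / 5 = 2.4000 → 2.4.
germane load = total − intrinsic − extraneous
             = 6.4 − 2.4 − 2.3 = 1.7.

1.7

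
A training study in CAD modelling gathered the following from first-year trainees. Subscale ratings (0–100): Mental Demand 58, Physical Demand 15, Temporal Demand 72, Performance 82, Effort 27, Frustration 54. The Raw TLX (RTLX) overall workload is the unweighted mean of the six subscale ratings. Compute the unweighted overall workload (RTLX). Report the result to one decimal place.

Sum of ratings = 58 + 15 + 72 + 82 + 27 + 54 = 308.
RTLX = 308 / 6 = 51.3333 ≈ 51.3.

51.3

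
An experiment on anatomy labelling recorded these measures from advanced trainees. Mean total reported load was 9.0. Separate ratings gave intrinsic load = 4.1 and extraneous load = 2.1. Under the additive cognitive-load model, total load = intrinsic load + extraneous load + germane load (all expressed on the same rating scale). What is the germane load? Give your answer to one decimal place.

2.8

germane load = total − intrinsic − extraneous
             = 9.0 − 4.1 − 2.1 = 2.8.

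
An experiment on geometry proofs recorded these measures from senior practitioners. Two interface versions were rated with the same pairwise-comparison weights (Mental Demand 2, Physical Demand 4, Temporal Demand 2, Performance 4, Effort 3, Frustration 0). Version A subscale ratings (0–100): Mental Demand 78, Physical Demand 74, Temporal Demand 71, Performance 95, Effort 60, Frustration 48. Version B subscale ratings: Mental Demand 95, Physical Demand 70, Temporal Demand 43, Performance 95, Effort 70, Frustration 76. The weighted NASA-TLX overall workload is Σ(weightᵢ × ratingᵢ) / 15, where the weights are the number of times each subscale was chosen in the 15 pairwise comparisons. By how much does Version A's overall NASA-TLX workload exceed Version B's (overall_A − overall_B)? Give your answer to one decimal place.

0.5

Version A weighted sum = 2·78 + 4·74 + 2·71 + 4·95 + 3·60 + 0·48 = 156 + 296 + 142 + 380 + 180 + 0 = 1154; overall_A = 1154/15 = 76.9333.
Version B weighted sum = 2·95 + 4·70 + 2·43 + 4·95 + 3·70 + 0·76 = 190 + 280 + 86 + 380 + 210 + 0 = 1146; overall_B = 1146/15 = 76.4000.
Difference = 76.9333 − 76.4000 = 0.5333 ≈ 0.5.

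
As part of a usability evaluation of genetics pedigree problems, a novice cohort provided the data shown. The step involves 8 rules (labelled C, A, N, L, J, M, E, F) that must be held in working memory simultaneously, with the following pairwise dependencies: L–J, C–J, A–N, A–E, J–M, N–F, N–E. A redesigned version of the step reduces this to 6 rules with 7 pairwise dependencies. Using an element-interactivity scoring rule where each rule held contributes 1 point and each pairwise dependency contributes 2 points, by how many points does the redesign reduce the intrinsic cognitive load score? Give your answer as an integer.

Original: 8 × 1 + 7 × 2 = 8 + 14 = 22.
Redesigned: 6 × 1 + 7 × 2 = 6 + 14 = 20.
Reduction = 22 − 20 = 2.

2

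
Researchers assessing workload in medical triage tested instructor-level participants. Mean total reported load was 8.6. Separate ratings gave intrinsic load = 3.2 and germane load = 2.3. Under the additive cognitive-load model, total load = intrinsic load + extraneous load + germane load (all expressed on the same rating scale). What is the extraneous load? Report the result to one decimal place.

extraneous load = total − intrinsic − germane
             = 8.6 − 3.2 − 2.3 = 3.1.

3.1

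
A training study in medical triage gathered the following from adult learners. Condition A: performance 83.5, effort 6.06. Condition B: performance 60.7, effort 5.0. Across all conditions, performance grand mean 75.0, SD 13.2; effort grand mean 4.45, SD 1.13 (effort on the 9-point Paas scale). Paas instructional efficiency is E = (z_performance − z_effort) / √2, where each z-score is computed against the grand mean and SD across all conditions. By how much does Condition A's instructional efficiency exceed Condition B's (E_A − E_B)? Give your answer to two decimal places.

0.56

Condition A: z_P = (83.5 − 75.0)/13.2 = 0.6439; z_E = (6.06 − 4.45)/1.13 = 1.4248; E_A = (0.6439 − 1.4248)/√2 = -0.5522.
Condition B: z_P = (60.7 − 75.0)/13.2 = -1.0833; z_E = (5.0 − 4.45)/1.13 = 0.4867; E_B = (-1.0833 − 0.4867)/√2 = -1.1102.
E_A − E_B = -0.5522 − (-1.1102) = 0.5580 ≈ 0.56.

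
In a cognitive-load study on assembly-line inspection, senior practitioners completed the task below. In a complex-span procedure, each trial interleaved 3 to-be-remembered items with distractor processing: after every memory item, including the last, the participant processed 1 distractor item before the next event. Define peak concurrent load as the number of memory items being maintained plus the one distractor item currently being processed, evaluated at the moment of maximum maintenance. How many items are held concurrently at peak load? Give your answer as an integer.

Maintenance is greatest during the distractor(s) after memory item 3: all 3 memory items are being held.
One distractor item is concurrently being processed.
Peak concurrent load = 3 + 1 = 4 items.

4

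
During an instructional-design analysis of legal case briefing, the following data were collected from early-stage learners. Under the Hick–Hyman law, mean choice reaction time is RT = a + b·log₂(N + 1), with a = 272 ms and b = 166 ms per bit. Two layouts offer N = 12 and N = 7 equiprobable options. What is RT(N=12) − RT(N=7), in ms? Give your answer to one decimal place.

116.3

RT(12) = 272 + 166·log₂(13) = 272 + 166·3.7004 = 886.2664 ms.
RT(7) = 272 + 166·log₂(8) = 272 + 166·3.0000 = 770.0000 ms.
Difference = 886.2664 − 770.0000 = 116.2664 ≈ 116.3 ms.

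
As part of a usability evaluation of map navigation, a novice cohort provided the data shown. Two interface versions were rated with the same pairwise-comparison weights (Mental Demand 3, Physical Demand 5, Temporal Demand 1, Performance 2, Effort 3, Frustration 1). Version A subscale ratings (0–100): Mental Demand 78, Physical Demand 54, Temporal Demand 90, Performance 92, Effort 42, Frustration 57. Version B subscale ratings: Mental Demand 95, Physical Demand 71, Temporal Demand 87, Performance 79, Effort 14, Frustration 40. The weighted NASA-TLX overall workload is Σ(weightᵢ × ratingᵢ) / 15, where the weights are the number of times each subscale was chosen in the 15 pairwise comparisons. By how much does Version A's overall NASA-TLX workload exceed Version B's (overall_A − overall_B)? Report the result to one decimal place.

Version A weighted sum = 3·78 + 5·54 + 1·90 + 2·92 + 3·42 + 1·57 = 234 + 270 + 90 + 184 + 126 + 57 = 961; overall_A = 961/15 = 64.0667.
Version B weighted sum = 3·95 + 5·71 + 1·87 + 2·79 + 3·14 + 1·40 = 285 + 355 + 87 + 158 + 42 + 40 = 967; overall_B = 967/15 = 64.4667.
Difference = 64.0667 − 64.4667 = -0.4000 ≈ -0.4.

-0.4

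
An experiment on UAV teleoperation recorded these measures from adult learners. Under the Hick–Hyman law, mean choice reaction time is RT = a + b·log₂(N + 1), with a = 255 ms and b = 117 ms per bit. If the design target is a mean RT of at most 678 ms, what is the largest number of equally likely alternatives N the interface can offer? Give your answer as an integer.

Set 255 + 117·log₂(N + 1) ≤ 678.
log₂(N + 1) ≤ (678 − 255) / 117 = 3.6154.
N + 1 ≤ 2^3.6154 = 12.2559.
N ≤ 11.2559, so the largest integer N is 11.

11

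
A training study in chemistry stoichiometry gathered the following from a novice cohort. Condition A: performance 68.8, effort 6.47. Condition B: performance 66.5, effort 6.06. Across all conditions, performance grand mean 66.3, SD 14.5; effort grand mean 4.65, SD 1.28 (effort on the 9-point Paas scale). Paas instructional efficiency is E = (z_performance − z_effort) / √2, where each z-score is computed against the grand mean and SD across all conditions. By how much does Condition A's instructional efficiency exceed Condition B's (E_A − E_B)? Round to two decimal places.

-0.11

Condition A: z_P = (68.8 − 66.3)/14.5 = 0.1724; z_E = (6.47 − 4.65)/1.28 = 1.4219; E_A = (0.1724 − 1.4219)/√2 = -0.8835.
Condition B: z_P = (66.5 − 66.3)/14.5 = 0.0138; z_E = (6.06 − 4.65)/1.28 = 1.1016; E_B = (0.0138 − 1.1016)/√2 = -0.7692.
E_A − E_B = -0.8835 − (-0.7692) = -0.1143 ≈ -0.11.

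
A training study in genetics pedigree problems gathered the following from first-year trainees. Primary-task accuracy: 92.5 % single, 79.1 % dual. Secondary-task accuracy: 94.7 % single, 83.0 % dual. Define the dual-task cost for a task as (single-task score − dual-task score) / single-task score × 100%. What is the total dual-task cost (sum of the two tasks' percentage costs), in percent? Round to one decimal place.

26.8

Primary cost = (92.5 − 79.1) / 92.5 × 100% = 14.4865%.
Secondary cost = (94.7 − 83.0) / 94.7 × 100% = 12.3548%.
Total = 14.4865% + 12.3548% = 26.8413% ≈ 26.8%.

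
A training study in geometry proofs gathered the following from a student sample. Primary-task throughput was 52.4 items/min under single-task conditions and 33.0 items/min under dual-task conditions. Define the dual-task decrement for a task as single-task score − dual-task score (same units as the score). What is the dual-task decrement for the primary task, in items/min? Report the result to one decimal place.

Decrement = 52.4 − 33.0 = 19.4000 items/min ≈ 19.4 items/min.

19.4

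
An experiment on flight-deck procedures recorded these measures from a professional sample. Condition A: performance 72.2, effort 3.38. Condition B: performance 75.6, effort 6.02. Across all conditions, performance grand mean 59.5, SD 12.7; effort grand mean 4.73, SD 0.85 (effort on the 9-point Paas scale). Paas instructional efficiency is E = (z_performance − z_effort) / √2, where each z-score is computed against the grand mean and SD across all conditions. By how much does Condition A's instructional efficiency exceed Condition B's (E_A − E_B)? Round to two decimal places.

2.01

Condition A: z_P = (72.2 − 59.5)/12.7 = 1.0000; z_E = (3.38 − 4.73)/0.85 = -1.5882; E_A = (1.0000 − (-1.5882))/√2 = 1.8301.
Condition B: z_P = (75.6 − 59.5)/12.7 = 1.2677; z_E = (6.02 − 4.73)/0.85 = 1.5176; E_B = (1.2677 − 1.5176)/√2 = -0.1767.
E_A − E_B = 1.8301 − (-0.1767) = 2.0068 ≈ 2.01.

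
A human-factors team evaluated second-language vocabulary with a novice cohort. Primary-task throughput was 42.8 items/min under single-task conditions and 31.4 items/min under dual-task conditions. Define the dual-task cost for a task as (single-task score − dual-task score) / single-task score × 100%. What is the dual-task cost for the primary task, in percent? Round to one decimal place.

Cost = (42.8 − 31.4) / 42.8 × 100%
     = 11.4000 / 42.8 × 100% = 26.6355%.
≈ 26.6%.

26.6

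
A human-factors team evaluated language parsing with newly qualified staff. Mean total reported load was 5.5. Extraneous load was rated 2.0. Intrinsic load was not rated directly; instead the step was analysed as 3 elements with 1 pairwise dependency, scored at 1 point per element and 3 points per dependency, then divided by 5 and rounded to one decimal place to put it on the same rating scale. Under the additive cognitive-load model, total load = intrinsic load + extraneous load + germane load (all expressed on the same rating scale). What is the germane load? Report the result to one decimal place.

Intrinsic (element-interactivity): (3 × 1 + 1 × 3) / 5 = 6 / 5 = 1.2000 → 1.2.
germane load = total − intrinsic − extraneous
             = 5.5 − 1.2 − 2.0 = 2.3.

2.3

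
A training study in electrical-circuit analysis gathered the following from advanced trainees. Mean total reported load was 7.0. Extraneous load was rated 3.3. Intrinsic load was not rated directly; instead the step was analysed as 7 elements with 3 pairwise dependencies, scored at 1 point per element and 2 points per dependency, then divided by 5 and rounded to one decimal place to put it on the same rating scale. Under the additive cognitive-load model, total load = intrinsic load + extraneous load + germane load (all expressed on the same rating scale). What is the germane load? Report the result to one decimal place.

Intrinsic (element-interactivity): (7 × 1 + 3 × 2) / 5 = 13 / 5 = 2.6000 → 2.6.
germane load = total − intrinsic − extraneous
             = 7.0 − 2.6 − 3.3 = 1.1.

1.1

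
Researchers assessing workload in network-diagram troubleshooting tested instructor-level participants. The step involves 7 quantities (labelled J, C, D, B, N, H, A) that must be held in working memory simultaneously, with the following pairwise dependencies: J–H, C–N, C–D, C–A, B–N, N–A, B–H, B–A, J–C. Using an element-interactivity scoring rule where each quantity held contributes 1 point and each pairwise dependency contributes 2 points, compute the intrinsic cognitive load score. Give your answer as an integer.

Count of quantities held simultaneously: 7.
Count of pairwise dependencies listed: 9.
Element contribution: 7 × 1 = 7.
Interaction contribution: 9 × 2 = 18.
Intrinsic load = 7 + 18 = 25.

25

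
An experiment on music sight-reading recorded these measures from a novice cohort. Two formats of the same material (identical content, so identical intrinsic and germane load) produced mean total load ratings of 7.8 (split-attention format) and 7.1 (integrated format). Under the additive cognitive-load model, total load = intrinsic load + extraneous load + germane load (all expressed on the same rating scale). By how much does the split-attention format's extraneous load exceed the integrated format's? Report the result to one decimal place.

Intrinsic and germane load are equal across formats, so the difference in total load equals the difference in extraneous load.
Extraneous-load difference = 7.8 − 7.1 = 0.7.

0.7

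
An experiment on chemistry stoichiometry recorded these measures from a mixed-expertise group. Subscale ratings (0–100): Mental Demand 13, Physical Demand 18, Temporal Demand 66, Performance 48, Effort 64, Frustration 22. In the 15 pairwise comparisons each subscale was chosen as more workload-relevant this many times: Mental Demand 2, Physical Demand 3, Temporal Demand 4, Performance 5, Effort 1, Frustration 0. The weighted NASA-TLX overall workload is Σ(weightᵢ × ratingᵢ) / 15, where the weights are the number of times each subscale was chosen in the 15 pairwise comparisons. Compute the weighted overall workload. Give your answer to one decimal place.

The tallies are the weights (they sum to 15).
Weighted sum = 2·13 + 3·18 + 4·66 + 5·48 + 1·64 + 0·22
            = 26 + 54 + 264 + 240 + 64 + 0 = 648.
Overall workload = 648 / 15 = 43.2000 ≈ 43.2.

43.2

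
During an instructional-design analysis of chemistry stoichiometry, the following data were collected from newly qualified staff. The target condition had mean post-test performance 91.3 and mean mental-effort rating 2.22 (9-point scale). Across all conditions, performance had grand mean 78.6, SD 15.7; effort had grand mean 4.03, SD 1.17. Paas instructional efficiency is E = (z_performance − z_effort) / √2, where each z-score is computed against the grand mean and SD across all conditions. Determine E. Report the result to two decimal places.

z_performance = (91.3 − 78.6) / 15.7 = 12.7000 / 15.7 = 0.8089.
z_effort = (2.22 − 4.03) / 1.17 = -1.8100 / 1.17 = -1.5470.
z_P − z_E = 0.8089 − (-1.5470) = 2.3559.
E = 2.3559 / √2 = 2.3559 / 1.41421 = 1.6659 ≈ 1.67.

1.67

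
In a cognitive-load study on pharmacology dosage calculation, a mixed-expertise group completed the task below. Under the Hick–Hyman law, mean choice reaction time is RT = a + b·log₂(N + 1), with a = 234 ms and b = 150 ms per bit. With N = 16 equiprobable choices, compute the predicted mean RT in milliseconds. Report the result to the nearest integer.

847

log₂(16 + 1) = log₂(17) = 4.0875.
RT = 234 + 150 × 4.0875 = 234 + 613.1250 = 847.1250 ms.
≈ 847 ms.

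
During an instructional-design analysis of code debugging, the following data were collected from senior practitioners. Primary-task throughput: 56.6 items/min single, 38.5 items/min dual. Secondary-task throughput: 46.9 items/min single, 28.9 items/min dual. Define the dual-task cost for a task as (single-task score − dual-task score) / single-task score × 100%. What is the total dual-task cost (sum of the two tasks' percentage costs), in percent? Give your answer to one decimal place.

70.4

Primary cost = (56.6 − 38.5) / 56.6 × 100% = 31.9788%.
Secondary cost = (46.9 − 28.9) / 46.9 × 100% = 38.3795%.
Total = 31.9788% + 38.3795% = 70.3583% ≈ 70.4%.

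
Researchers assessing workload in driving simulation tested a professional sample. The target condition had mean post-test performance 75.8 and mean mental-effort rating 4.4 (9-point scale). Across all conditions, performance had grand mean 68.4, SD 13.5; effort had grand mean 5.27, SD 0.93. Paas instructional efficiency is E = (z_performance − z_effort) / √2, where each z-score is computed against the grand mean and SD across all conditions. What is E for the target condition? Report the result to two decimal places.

z_performance = (75.8 − 68.4) / 13.5 = 7.4000 / 13.5 = 0.5481.
z_effort = (4.4 − 5.27) / 0.93 = -0.8700 / 0.93 = -0.9355.
z_P − z_E = 0.5481 − (-0.9355) = 1.4836.
E = 1.4836 / √2 = 1.4836 / 1.41421 = 1.0491 ≈ 1.05.

1.05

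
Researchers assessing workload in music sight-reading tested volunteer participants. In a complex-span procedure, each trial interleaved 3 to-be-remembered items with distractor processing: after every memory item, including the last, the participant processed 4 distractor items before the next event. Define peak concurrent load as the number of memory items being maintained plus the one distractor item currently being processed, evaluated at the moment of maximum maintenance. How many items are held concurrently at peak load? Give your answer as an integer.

4

Maintenance is greatest during the distractor(s) after memory item 3: all 3 memory items are being held.
One distractor item is concurrently being processed.
Peak concurrent load = 3 + 1 = 4 items.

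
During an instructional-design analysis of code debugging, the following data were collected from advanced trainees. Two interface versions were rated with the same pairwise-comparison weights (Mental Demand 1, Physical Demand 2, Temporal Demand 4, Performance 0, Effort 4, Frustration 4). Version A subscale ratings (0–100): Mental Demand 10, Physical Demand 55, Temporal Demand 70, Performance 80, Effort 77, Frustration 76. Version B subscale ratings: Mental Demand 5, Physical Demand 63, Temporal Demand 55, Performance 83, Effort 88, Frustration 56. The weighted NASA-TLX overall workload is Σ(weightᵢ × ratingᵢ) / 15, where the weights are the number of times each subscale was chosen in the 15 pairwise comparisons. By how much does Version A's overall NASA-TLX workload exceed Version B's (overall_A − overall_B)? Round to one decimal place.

Version A weighted sum = 1·10 + 2·55 + 4·70 + 0·80 + 4·77 + 4·76 = 10 + 110 + 280 + 0 + 308 + 304 = 1012; overall_A = 1012/15 = 67.4667.
Version B weighted sum = 1·5 + 2·63 + 4·55 + 0·83 + 4·88 + 4·56 = 5 + 126 + 220 + 0 + 352 + 224 = 927; overall_B = 927/15 = 61.8000.
Difference = 67.4667 − 61.8000 = 5.6667 ≈ 5.7.

5.7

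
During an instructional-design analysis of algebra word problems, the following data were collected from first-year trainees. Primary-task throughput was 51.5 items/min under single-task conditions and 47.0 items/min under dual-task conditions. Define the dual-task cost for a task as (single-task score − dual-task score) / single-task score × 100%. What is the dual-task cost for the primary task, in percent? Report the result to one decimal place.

8.7

Cost = (51.5 − 47.0) / 51.5 × 100%
     = 4.5000 / 51.5 × 100% = 8.7379%.
≈ 8.7%.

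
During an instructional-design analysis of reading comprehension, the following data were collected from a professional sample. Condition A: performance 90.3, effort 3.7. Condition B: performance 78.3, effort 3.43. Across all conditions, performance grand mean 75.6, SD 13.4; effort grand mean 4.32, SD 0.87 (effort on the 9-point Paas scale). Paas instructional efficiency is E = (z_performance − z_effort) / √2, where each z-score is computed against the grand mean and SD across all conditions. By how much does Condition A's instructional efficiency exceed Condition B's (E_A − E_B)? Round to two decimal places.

Condition A: z_P = (90.3 − 75.6)/13.4 = 1.0970; z_E = (3.7 − 4.32)/0.87 = -0.7126; E_A = (1.0970 − (-0.7126))/√2 = 1.2796.
Condition B: z_P = (78.3 − 75.6)/13.4 = 0.2015; z_E = (3.43 − 4.32)/0.87 = -1.0230; E_B = (0.2015 − (-1.0230))/√2 = 0.8659.
E_A − E_B = 1.2796 − 0.8659 = 0.4137 ≈ 0.41.

0.41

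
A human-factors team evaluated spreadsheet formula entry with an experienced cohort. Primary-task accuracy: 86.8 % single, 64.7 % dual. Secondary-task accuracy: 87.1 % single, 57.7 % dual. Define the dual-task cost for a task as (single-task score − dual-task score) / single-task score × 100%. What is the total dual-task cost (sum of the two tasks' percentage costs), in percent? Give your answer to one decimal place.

Primary cost = (86.8 − 64.7) / 86.8 × 100% = 25.4608%.
Secondary cost = (87.1 − 57.7) / 87.1 × 100% = 33.7543%.
Total = 25.4608% + 33.7543% = 59.2151% ≈ 59.2%.

59.2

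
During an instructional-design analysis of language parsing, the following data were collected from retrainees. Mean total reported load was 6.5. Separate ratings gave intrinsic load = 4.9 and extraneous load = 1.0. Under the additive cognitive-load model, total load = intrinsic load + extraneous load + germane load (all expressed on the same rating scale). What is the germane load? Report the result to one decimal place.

germane load = total − intrinsic − extraneous
             = 6.5 − 4.9 − 1.0 = 0.6.

0.6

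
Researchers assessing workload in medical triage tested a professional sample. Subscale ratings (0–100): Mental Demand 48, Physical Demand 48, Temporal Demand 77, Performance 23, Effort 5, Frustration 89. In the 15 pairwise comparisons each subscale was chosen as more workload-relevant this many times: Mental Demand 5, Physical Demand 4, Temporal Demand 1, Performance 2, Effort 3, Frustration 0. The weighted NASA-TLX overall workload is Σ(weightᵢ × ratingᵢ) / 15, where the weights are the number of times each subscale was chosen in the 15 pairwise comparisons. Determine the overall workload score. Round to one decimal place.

The tallies are the weights (they sum to 15).
Weighted sum = 5·48 + 4·48 + 1·77 + 2·23 + 3·5 + 0·89
            = 240 + 192 + 77 + 46 + 15 + 0 = 570.
Overall workload = 570 / 15 = 38.0000 ≈ 38.0.

38.0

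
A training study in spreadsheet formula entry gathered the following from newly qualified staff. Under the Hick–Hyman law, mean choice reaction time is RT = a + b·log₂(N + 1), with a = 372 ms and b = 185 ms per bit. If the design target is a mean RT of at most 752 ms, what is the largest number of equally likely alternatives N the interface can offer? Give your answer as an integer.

Set 372 + 185·log₂(N + 1) ≤ 752.
log₂(N + 1) ≤ (752 − 372) / 185 = 2.0541.
N + 1 ≤ 2^2.0541 = 4.1528.
N ≤ 3.1528, so the largest integer N is 3.

3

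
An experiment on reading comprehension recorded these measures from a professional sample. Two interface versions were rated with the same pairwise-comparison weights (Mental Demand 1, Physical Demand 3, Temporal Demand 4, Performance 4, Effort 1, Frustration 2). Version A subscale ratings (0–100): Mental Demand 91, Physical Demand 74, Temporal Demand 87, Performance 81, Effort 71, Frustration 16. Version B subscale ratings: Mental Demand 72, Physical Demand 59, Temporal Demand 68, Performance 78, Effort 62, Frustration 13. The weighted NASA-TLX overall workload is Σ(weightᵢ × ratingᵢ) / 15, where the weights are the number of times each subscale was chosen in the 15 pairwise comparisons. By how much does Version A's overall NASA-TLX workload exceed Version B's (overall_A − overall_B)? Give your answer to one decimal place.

11.1

Version A weighted sum = 1·91 + 3·74 + 4·87 + 4·81 + 1·71 + 2·16 = 91 + 222 + 348 + 324 + 71 + 32 = 1088; overall_A = 1088/15 = 72.5333.
Version B weighted sum = 1·72 + 3·59 + 4·68 + 4·78 + 1·62 + 2·13 = 72 + 177 + 272 + 312 + 62 + 26 = 921; overall_B = 921/15 = 61.4000.
Difference = 72.5333 − 61.4000 = 11.1333 ≈ 11.1.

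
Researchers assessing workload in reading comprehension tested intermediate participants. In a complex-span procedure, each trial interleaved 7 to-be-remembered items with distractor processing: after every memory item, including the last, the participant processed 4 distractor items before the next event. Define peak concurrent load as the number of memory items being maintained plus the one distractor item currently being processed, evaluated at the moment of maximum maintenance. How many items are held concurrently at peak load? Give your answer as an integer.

Maintenance is greatest during the distractor(s) after memory item 7: all 7 memory items are being held.
One distractor item is concurrently being processed.
Peak concurrent load = 7 + 1 = 8 items.

8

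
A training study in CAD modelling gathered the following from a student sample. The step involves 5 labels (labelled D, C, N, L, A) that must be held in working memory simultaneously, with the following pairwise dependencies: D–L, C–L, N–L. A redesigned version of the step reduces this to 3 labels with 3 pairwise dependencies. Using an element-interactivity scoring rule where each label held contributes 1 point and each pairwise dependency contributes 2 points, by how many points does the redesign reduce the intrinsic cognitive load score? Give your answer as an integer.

Original: 5 × 1 + 3 × 2 = 5 + 6 = 11.
Redesigned: 3 × 1 + 3 × 2 = 3 + 6 = 9.
Reduction = 11 − 9 = 2.

2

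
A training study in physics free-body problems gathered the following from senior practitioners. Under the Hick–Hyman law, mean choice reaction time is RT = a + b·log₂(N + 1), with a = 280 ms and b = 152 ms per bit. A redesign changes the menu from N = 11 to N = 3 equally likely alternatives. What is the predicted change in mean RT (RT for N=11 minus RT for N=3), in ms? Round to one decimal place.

RT(11) = 280 + 152·log₂(12) = 280 + 152·3.5850 = 824.9200 ms.
RT(3) = 280 + 152·log₂(4) = 280 + 152·2.0000 = 584.0000 ms.
Difference = 824.9200 − 584.0000 = 240.9200 ≈ 240.9 ms.

240.9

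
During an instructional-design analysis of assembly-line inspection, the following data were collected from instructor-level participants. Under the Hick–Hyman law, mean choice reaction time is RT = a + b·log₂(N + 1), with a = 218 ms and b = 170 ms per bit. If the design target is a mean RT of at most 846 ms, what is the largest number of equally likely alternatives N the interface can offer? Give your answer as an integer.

Set 218 + 170·log₂(N + 1) ≤ 846.
log₂(N + 1) ≤ (846 − 218) / 170 = 3.6941.
N + 1 ≤ 2^3.6941 = 12.9430.
N ≤ 11.9430, so the largest integer N is 11.

11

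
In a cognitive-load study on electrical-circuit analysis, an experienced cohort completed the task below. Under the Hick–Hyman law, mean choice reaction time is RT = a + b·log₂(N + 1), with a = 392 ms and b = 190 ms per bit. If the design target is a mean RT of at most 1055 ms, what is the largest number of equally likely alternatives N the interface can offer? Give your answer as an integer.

10

Set 392 + 190·log₂(N + 1) ≤ 1055.
log₂(N + 1) ≤ (1055 − 392) / 190 = 3.4895.
N + 1 ≤ 2^3.4895 = 11.2317.
N ≤ 10.2317, so the largest integer N is 10.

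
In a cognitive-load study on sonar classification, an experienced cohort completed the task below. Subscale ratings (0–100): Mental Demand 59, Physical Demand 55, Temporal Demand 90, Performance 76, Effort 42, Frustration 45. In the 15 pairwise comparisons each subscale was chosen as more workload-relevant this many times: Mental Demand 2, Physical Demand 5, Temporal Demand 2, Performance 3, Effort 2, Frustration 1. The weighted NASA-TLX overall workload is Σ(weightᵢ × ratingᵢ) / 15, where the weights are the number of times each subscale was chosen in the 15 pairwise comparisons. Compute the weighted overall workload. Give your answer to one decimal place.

The tallies are the weights (they sum to 15).
Weighted sum = 2·59 + 5·55 + 2·90 + 3·76 + 2·42 + 1·45
            = 118 + 275 + 180 + 228 + 84 + 45 = 930.
Overall workload = 930 / 15 = 62.0000 ≈ 62.0.

62.0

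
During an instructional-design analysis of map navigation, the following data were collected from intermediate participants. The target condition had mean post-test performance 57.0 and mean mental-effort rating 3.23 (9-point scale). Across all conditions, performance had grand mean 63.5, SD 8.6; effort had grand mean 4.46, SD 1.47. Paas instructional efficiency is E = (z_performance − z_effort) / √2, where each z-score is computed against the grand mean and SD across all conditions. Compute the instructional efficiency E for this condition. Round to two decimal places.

0.06

z_performance = (57.0 − 63.5) / 8.6 = -6.5000 / 8.6 = -0.7558.
z_effort = (3.23 − 4.46) / 1.47 = -1.2300 / 1.47 = -0.8367.
z_P − z_E = -0.7558 − (-0.8367) = 0.0809.
E = 0.0809 / √2 = 0.0809 / 1.41421 = 0.0572 ≈ 0.06.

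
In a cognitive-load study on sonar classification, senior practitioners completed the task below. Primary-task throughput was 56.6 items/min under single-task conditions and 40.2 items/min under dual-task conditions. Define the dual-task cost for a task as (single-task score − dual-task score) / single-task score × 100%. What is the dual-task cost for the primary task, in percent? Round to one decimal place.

Cost = (56.6 − 40.2) / 56.6 × 100%
     = 16.4000 / 56.6 × 100% = 28.9753%.
≈ 29.0%.

29.0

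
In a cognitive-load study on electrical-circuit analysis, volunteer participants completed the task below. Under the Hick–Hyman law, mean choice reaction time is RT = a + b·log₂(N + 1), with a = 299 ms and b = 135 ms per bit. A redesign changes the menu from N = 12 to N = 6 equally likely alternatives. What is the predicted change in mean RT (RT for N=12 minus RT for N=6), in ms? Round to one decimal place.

RT(12) = 299 + 135·log₂(13) = 299 + 135·3.7004 = 798.5540 ms.
RT(6) = 299 + 135·log₂(7) = 299 + 135·2.8074 = 677.9990 ms.
Difference = 798.5540 − 677.9990 = 120.5550 ≈ 120.6 ms.

120.6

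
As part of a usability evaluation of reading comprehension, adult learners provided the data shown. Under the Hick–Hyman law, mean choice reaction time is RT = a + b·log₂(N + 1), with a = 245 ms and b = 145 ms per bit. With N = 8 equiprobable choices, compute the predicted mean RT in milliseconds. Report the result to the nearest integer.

log₂(8 + 1) = log₂(9) = 3.1699.
RT = 245 + 145 × 3.1699 = 245 + 459.6355 = 704.6355 ms.
≈ 705 ms.

705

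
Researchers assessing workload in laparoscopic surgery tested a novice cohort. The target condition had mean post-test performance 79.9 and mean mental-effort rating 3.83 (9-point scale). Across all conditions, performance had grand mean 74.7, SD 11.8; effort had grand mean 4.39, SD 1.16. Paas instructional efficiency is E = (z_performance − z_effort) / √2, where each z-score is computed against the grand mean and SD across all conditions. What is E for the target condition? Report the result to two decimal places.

z_performance = (79.9 − 74.7) / 11.8 = 5.2000 / 11.8 = 0.4407.
z_effort = (3.83 − 4.39) / 1.16 = -0.5600 / 1.16 = -0.4828.
z_P − z_E = 0.4407 − (-0.4828) = 0.9235.
E = 0.9235 / √2 = 0.9235 / 1.41421 = 0.6530 ≈ 0.65.

0.65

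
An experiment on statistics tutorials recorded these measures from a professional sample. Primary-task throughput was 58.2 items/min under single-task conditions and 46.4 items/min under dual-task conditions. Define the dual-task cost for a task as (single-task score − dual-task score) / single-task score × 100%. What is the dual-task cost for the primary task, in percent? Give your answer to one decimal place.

20.3

Cost = (58.2 − 46.4) / 58.2 × 100%
     = 11.8000 / 58.2 × 100% = 20.2749%.
≈ 20.3%.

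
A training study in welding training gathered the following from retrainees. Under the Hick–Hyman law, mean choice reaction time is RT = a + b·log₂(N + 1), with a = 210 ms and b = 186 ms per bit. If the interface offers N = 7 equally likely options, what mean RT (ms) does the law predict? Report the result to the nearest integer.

log₂(7 + 1) = log₂(8) = 3.0000.
RT = 210 + 186 × 3.0000 = 210 + 558.0000 = 768.0000 ms.
≈ 768 ms.

768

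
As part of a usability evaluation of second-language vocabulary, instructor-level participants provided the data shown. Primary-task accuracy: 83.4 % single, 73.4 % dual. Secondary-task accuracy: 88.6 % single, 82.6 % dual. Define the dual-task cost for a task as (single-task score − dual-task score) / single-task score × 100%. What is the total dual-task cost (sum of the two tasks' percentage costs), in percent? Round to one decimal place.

Primary cost = (83.4 − 73.4) / 83.4 × 100% = 11.9904%.
Secondary cost = (88.6 − 82.6) / 88.6 × 100% = 6.7720%.
Total = 11.9904% + 6.7720% = 18.7624% ≈ 18.8%.

18.8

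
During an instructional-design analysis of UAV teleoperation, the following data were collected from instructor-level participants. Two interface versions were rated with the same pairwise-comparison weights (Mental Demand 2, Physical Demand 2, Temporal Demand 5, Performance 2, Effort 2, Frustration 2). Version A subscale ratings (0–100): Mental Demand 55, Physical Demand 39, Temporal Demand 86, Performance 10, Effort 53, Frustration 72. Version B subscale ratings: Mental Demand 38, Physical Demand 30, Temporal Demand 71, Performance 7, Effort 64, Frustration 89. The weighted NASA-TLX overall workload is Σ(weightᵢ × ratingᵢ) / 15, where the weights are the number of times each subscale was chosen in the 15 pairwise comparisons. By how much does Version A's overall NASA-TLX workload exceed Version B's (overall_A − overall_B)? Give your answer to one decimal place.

5.1

Version A weighted sum = 2·55 + 2·39 + 5·86 + 2·10 + 2·53 + 2·72 = 110 + 78 + 430 + 20 + 106 + 144 = 888; overall_A = 888/15 = 59.2000.
Version B weighted sum = 2·38 + 2·30 + 5·71 + 2·7 + 2·64 + 2·89 = 76 + 60 + 355 + 14 + 128 + 178 = 811; overall_B = 811/15 = 54.0667.
Difference = 59.2000 − 54.0667 = 5.1333 ≈ 5.1.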